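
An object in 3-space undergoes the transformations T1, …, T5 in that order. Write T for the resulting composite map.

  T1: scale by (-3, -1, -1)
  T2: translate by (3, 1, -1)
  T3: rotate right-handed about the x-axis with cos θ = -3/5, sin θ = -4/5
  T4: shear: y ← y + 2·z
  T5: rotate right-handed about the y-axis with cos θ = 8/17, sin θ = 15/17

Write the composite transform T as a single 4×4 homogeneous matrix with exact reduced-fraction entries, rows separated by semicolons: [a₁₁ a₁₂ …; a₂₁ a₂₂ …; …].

T1 = [-3 0 0 0; 0 -1 0 0; 0 0 -1 0; 0 0 0 1]
T2·T1 = [-3 0 0 3; 0 -1 0 1; 0 0 -1 -1; 0 0 0 1]
T3·…·T1 = [-3 0 0 3; 0 3/5 -4/5 -7/5; 0 4/5 3/5 -1/5; 0 0 0 1]
T4·…·T1 = [-3 0 0 3; 0 11/5 2/5 -9/5; 0 4/5 3/5 -1/5; 0 0 0 1]
T5·…·T1 = [-24/17 12/17 9/17 21/17; 0 11/5 2/5 -9/5; 45/17 32/85 24/85 -233/85; 0 0 0 1]

T = [-24/17 12/17 9/17 21/17; 0 11/5 2/5 -9/5; 45/17 32/85 24/85 -233/85; 0 0 0 1]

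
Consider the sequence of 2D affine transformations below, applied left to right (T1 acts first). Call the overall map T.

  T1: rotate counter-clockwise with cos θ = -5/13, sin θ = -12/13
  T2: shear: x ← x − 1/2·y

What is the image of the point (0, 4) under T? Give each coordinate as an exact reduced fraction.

T1 rotate counter-clockwise with cos θ = -5/13, sin θ = -12/13: (0, 4) → (48/13, -20/13)
T2 shear: x ← x − 1/2·y: (48/13, -20/13) → (58/13, -20/13)

T(p) = (58/13, -20/13)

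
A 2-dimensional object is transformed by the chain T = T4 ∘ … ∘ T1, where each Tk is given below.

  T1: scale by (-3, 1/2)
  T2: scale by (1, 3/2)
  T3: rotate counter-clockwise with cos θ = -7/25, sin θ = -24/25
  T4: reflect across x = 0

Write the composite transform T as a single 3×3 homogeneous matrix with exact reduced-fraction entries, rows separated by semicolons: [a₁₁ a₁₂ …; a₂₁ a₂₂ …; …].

T = [-21/25 -18/25 0; 72/25 -21/100 0; 0 0 1]

T1 = [-3 0 0; 0 1/2 0; 0 0 1]
T2·T1 = [-3 0 0; 0 3/4 0; 0 0 1]
T3·…·T1 = [21/25 18/25 0; 72/25 -21/100 0; 0 0 1]
T4·…·T1 = [-21/25 -18/25 0; 72/25 -21/100 0; 0 0 1]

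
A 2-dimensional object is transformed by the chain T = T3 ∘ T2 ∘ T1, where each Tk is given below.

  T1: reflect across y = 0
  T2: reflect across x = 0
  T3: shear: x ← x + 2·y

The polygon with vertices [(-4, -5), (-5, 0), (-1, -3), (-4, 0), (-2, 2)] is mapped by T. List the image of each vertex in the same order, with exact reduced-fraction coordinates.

image vertices: (14, 5), (5, 0), (7, 3), (4, 0), (-2, -2)

T1 reflect across y = 0: (-4, -5) → (-4, 5); (-5, 0) → (-5, 0); (-1, -3) → (-1, 3); (-4, 0) → (-4, 0); (-2, 2) → (-2, -2)
T2 reflect across x = 0: (-4, 5) → (4, 5); (-5, 0) → (5, 0); (-1, 3) → (1, 3); (-4, 0) → (4, 0); (-2, -2) → (2, -2)
T3 shear: x ← x + 2·y: (4, 5) → (14, 5); (5, 0) → (5, 0); (1, 3) → (7, 3); (4, 0) → (4, 0); (2, -2) → (-2, -2)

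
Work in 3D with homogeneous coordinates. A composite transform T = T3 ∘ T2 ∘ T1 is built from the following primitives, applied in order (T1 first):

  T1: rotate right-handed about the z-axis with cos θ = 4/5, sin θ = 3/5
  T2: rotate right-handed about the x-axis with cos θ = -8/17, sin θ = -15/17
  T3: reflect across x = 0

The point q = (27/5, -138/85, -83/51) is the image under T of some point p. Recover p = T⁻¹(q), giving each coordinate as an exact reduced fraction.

T1 = [4/5 -3/5 0 0; 3/5 4/5 0 0; 0 0 1 0; 0 0 0 1]
T2·T1 = [4/5 -3/5 0 0; -24/85 -32/85 15/17 0; -9/17 -12/17 -8/17 0; 0 0 0 1]
T3·…·T1 = [-4/5 3/5 0 0; -24/85 -32/85 15/17 0; -9/17 -12/17 -8/17 0; 0 0 0 1]
det M = -1; M⁻¹ = [-4/5 -24/85 -9/17 0; 3/5 -32/85 -12/17 0; 0 15/17 -8/17 0; 0 0 0 1]
M⁻¹ · (27/5, -138/85, -83/51)ᵀ = (-3, 5, -2/3)ᵀ

p = (-3, 5, -2/3)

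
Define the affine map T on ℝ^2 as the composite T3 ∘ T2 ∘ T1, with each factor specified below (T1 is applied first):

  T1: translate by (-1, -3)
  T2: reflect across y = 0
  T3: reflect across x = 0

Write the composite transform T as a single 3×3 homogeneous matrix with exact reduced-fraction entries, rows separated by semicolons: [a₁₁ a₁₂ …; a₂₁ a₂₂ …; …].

T1 = [1 0 -1; 0 1 -3; 0 0 1]
T2·T1 = [1 0 -1; 0 -1 3; 0 0 1]
T3·…·T1 = [-1 0 1; 0 -1 3; 0 0 1]

T = [-1 0 1; 0 -1 3; 0 0 1]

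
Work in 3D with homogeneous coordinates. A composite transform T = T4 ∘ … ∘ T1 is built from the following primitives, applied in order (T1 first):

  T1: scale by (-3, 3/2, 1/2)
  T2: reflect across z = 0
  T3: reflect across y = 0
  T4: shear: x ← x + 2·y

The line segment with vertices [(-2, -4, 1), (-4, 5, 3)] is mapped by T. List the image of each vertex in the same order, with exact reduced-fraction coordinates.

image vertices: (18, 6, -1/2), (-3, -15/2, -3/2)

T1 scale by (-3, 3/2, 1/2): (-2, -4, 1) → (6, -6, 1/2); (-4, 5, 3) → (12, 15/2, 3/2)
T2 reflect across z = 0: (6, -6, 1/2) → (6, -6, -1/2); (12, 15/2, 3/2) → (12, 15/2, -3/2)
T3 reflect across y = 0: (6, -6, -1/2) → (6, 6, -1/2); (12, 15/2, -3/2) → (12, -15/2, -3/2)
T4 shear: x ← x + 2·y: (6, 6, -1/2) → (18, 6, -1/2); (12, -15/2, -3/2) → (-3, -15/2, -3/2)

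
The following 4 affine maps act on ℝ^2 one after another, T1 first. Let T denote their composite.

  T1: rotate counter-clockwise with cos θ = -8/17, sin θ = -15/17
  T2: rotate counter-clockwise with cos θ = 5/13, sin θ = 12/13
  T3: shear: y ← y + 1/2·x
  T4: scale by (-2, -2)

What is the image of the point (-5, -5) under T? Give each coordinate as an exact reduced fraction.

T(p) = (3110/221, 1245/221)

T1 rotate counter-clockwise with cos θ = -8/17, sin θ = -15/17: (-5, -5) → (-35/17, 115/17)
T2 rotate counter-clockwise with cos θ = 5/13, sin θ = 12/13: (-35/17, 115/17) → (-1555/221, 155/221)
T3 shear: y ← y + 1/2·x: (-1555/221, 155/221) → (-1555/221, -1245/442)
T4 scale by (-2, -2): (-1555/221, -1245/442) → (3110/221, 1245/221)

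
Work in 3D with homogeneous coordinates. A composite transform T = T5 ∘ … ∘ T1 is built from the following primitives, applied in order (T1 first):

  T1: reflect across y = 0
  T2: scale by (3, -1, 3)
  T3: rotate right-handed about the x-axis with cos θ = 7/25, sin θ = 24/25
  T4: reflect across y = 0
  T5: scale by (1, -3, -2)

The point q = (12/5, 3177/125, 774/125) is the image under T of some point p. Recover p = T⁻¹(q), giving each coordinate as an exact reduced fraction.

T1 = [1 0 0 0; 0 -1 0 0; 0 0 1 0; 0 0 0 1]
T2·T1 = [3 0 0 0; 0 1 0 0; 0 0 3 0; 0 0 0 1]
T3·…·T1 = [3 0 0 0; 0 7/25 -72/25 0; 0 24/25 21/25 0; 0 0 0 1]
T4·…·T1 = [3 0 0 0; 0 -7/25 72/25 0; 0 24/25 21/25 0; 0 0 0 1]
T5·…·T1 = [3 0 0 0; 0 21/25 -216/25 0; 0 -48/25 -42/25 0; 0 0 0 1]
det M = -54; M⁻¹ = [1/3 0 0 0; 0 7/75 -12/25 0; 0 -8/75 -7/150 0; 0 0 0 1]
M⁻¹ · (12/5, 3177/125, 774/125)ᵀ = (4/5, -3/5, -3)ᵀ

p = (4/5, -3/5, -3)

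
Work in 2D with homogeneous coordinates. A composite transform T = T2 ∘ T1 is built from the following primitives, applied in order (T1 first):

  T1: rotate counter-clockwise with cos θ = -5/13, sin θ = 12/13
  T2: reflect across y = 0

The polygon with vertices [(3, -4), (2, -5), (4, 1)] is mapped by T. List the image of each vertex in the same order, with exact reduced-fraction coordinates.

T1 rotate counter-clockwise with cos θ = -5/13, sin θ = 12/13: (3, -4) → (33/13, 56/13); (2, -5) → (50/13, 49/13); (4, 1) → (-32/13, 43/13)
T2 reflect across y = 0: (33/13, 56/13) → (33/13, -56/13); (50/13, 49/13) → (50/13, -49/13); (-32/13, 43/13) → (-32/13, -43/13)

image vertices: (33/13, -56/13), (50/13, -49/13), (-32/13, -43/13)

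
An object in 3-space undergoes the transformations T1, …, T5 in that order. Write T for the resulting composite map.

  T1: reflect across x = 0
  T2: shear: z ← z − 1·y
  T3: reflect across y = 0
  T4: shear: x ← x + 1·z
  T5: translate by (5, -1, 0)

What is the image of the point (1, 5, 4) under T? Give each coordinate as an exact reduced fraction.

T1 reflect across x = 0: (1, 5, 4) → (-1, 5, 4)
T2 shear: z ← z − 1·y: (-1, 5, 4) → (-1, 5, -1)
T3 reflect across y = 0: (-1, 5, -1) → (-1, -5, -1)
T4 shear: x ← x + 1·z: (-1, -5, -1) → (-2, -5, -1)
T5 translate by (5, -1, 0): (-2, -5, -1) → (3, -6, -1)

T(p) = (3, -6, -1)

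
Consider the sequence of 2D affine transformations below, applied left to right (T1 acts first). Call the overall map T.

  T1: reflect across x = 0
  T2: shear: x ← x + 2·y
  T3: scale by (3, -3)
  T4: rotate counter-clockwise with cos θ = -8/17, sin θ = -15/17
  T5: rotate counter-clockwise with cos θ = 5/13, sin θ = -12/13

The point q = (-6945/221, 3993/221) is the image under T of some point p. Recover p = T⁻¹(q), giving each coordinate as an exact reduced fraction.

T1 = [-1 0 0; 0 1 0; 0 0 1]
T2·T1 = [-1 2 0; 0 1 0; 0 0 1]
T3·…·T1 = [-3 6 0; 0 -3 0; 0 0 1]
T4·…·T1 = [24/17 -93/17 0; 45/17 -66/17 0; 0 0 1]
T5·…·T1 = [660/221 -1257/221 0; -63/221 786/221 0; 0 0 1]
det M = 9; M⁻¹ = [262/663 419/663 0; 7/221 220/663 0; 0 0 1]
M⁻¹ · (-6945/221, 3993/221)ᵀ = (-1, 5)ᵀ

p = (-1, 5)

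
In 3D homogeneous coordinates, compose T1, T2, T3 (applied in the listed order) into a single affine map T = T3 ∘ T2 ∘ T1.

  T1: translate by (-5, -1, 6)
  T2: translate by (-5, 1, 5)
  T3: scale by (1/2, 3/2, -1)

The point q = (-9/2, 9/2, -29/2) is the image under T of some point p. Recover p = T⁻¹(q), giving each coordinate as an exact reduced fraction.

T1 = [1 0 0 -5; 0 1 0 -1; 0 0 1 6; 0 0 0 1]
T2·T1 = [1 0 0 -10; 0 1 0 0; 0 0 1 11; 0 0 0 1]
T3·…·T1 = [1/2 0 0 -5; 0 3/2 0 0; 0 0 -1 -11; 0 0 0 1]
det M = -3/4; M⁻¹ = [2 0 0 10; 0 2/3 0 0; 0 0 -1 -11; 0 0 0 1]
M⁻¹ · (-9/2, 9/2, -29/2)ᵀ = (1, 3, 7/2)ᵀ

p = (1, 3, 7/2)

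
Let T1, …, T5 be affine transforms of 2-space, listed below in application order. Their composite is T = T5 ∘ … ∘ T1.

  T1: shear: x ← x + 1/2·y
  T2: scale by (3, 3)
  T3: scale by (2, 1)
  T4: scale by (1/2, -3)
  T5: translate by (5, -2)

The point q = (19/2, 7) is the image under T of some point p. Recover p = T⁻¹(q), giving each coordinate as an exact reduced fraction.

T1 = [1 1/2 0; 0 1 0; 0 0 1]
T2·T1 = [3 3/2 0; 0 3 0; 0 0 1]
T3·…·T1 = [6 3 0; 0 3 0; 0 0 1]
T4·…·T1 = [3 3/2 0; 0 -9 0; 0 0 1]
T5·…·T1 = [3 3/2 5; 0 -9 -2; 0 0 1]
det M = -27; M⁻¹ = [1/3 1/18 -14/9; 0 -1/9 -2/9; 0 0 1]
M⁻¹ · (19/2, 7)ᵀ = (2, -1)ᵀ

p = (2, -1)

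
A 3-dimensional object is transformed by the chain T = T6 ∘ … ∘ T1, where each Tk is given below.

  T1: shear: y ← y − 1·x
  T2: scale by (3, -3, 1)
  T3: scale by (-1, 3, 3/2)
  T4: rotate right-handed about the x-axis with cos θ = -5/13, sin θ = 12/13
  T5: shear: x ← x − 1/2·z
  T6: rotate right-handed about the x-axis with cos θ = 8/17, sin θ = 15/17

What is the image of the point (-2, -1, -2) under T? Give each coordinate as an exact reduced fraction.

T(p) = (249/26, 2043/221, 471/221)

T1 shear: y ← y − 1·x: (-2, -1, -2) → (-2, 1, -2)
T2 scale by (3, -3, 1): (-2, 1, -2) → (-6, -3, -2)
T3 scale by (-1, 3, 3/2): (-6, -3, -2) → (6, -9, -3)
T4 rotate right-handed about the x-axis with cos θ = -5/13, sin θ = 12/13: (6, -9, -3) → (6, 81/13, -93/13)
T5 shear: x ← x − 1/2·z: (6, 81/13, -93/13) → (249/26, 81/13, -93/13)
T6 rotate right-handed about the x-axis with cos θ = 8/17, sin θ = 15/17: (249/26, 81/13, -93/13) → (249/26, 2043/221, 471/221)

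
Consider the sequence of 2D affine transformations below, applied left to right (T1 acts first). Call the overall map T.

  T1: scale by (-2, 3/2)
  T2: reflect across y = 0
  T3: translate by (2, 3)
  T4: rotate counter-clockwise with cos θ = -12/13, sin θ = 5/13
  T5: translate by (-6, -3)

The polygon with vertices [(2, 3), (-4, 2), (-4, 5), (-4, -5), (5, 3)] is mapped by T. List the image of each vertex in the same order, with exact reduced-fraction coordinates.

image vertices: (-93/26, -31/13), (-198/13, 11/13), (-27/2, 5), (-501/26, -115/13), (51/26, -61/13)

T1 scale by (-2, 3/2): (2, 3) → (-4, 9/2); (-4, 2) → (8, 3); (-4, 5) → (8, 15/2); (-4, -5) → (8, -15/2); (5, 3) → (-10, 9/2)
T2 reflect across y = 0: (-4, 9/2) → (-4, -9/2); (8, 3) → (8, -3); (8, 15/2) → (8, -15/2); (8, -15/2) → (8, 15/2); (-10, 9/2) → (-10, -9/2)
T3 translate by (2, 3): (-4, -9/2) → (-2, -3/2); (8, -3) → (10, 0); (8, -15/2) → (10, -9/2); (8, 15/2) → (10, 21/2); (-10, -9/2) → (-8, -3/2)
T4 rotate counter-clockwise with cos θ = -12/13, sin θ = 5/13: (-2, -3/2) → (63/26, 8/13); (10, 0) → (-120/13, 50/13); (10, -9/2) → (-15/2, 8); (10, 21/2) → (-345/26, -76/13); (-8, -3/2) → (207/26, -22/13)
T5 translate by (-6, -3): (63/26, 8/13) → (-93/26, -31/13); (-120/13, 50/13) → (-198/13, 11/13); (-15/2, 8) → (-27/2, 5); (-345/26, -76/13) → (-501/26, -115/13); (207/26, -22/13) → (51/26, -61/13)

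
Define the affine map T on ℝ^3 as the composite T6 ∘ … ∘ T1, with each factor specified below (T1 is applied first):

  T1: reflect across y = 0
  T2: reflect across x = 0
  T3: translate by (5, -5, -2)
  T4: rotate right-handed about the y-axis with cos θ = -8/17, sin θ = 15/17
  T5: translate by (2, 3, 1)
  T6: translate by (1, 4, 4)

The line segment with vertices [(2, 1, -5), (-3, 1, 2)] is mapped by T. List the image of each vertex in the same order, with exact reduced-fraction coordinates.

image vertices: (-78/17, 1, 96/17), (-13/17, 1, -35/17)

T1 reflect across y = 0: (2, 1, -5) → (2, -1, -5); (-3, 1, 2) → (-3, -1, 2)
T2 reflect across x = 0: (2, -1, -5) → (-2, -1, -5); (-3, -1, 2) → (3, -1, 2)
T3 translate by (5, -5, -2): (-2, -1, -5) → (3, -6, -7); (3, -1, 2) → (8, -6, 0)
T4 rotate right-handed about the y-axis with cos θ = -8/17, sin θ = 15/17: (3, -6, -7) → (-129/17, -6, 11/17); (8, -6, 0) → (-64/17, -6, -120/17)
T5 translate by (2, 3, 1): (-129/17, -6, 11/17) → (-95/17, -3, 28/17); (-64/17, -6, -120/17) → (-30/17, -3, -103/17)
T6 translate by (1, 4, 4): (-95/17, -3, 28/17) → (-78/17, 1, 96/17); (-30/17, -3, -103/17) → (-13/17, 1, -35/17)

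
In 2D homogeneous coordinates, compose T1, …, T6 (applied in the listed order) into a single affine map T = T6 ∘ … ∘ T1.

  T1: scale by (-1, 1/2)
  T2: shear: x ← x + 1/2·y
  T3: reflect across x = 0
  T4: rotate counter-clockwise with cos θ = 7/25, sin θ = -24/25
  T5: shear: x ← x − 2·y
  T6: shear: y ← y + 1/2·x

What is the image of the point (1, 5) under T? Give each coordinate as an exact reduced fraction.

T(p) = (9/20, 233/200)

T1 scale by (-1, 1/2): (1, 5) → (-1, 5/2)
T2 shear: x ← x + 1/2·y: (-1, 5/2) → (1/4, 5/2)
T3 reflect across x = 0: (1/4, 5/2) → (-1/4, 5/2)
T4 rotate counter-clockwise with cos θ = 7/25, sin θ = -24/25: (-1/4, 5/2) → (233/100, 47/50)
T5 shear: x ← x − 2·y: (233/100, 47/50) → (9/20, 47/50)
T6 shear: y ← y + 1/2·x: (9/20, 47/50) → (9/20, 233/200)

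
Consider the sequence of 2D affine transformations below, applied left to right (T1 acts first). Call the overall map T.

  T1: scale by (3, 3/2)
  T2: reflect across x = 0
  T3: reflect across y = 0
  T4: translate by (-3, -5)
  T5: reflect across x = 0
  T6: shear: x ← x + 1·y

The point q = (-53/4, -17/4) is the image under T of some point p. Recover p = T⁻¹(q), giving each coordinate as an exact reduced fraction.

p = (-4, -1/2)

T1 = [3 0 0; 0 3/2 0; 0 0 1]
T2·T1 = [-3 0 0; 0 3/2 0; 0 0 1]
T3·…·T1 = [-3 0 0; 0 -3/2 0; 0 0 1]
T4·…·T1 = [-3 0 -3; 0 -3/2 -5; 0 0 1]
T5·…·T1 = [3 0 3; 0 -3/2 -5; 0 0 1]
T6·…·T1 = [3 -3/2 -2; 0 -3/2 -5; 0 0 1]
det M = -9/2; M⁻¹ = [1/3 -1/3 -1; 0 -2/3 -10/3; 0 0 1]
M⁻¹ · (-53/4, -17/4)ᵀ = (-4, -1/2)ᵀ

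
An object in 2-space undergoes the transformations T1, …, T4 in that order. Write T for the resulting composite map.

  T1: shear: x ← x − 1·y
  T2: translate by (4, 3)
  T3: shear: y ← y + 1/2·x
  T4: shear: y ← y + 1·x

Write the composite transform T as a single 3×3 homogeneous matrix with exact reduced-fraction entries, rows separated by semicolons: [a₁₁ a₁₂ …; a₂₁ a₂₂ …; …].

T = [1 -1 4; 3/2 -1/2 9; 0 0 1]

T1 = [1 -1 0; 0 1 0; 0 0 1]
T2·T1 = [1 -1 4; 0 1 3; 0 0 1]
T3·…·T1 = [1 -1 4; 1/2 1/2 5; 0 0 1]
T4·…·T1 = [1 -1 4; 3/2 -1/2 9; 0 0 1]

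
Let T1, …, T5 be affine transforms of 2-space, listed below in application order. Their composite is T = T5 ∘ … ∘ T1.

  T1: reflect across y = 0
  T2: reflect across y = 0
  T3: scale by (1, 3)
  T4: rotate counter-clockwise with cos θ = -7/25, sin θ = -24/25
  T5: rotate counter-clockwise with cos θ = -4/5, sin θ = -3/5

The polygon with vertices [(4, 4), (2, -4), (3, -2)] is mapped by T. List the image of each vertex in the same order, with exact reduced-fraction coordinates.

image vertices: (-316/25, -12/25), (1316/125, 762/125), (114/25, 123/25)

T1 reflect across y = 0: (4, 4) → (4, -4); (2, -4) → (2, 4); (3, -2) → (3, 2)
T2 reflect across y = 0: (4, -4) → (4, 4); (2, 4) → (2, -4); (3, 2) → (3, -2)
T3 scale by (1, 3): (4, 4) → (4, 12); (2, -4) → (2, -12); (3, -2) → (3, -6)
T4 rotate counter-clockwise with cos θ = -7/25, sin θ = -24/25: (4, 12) → (52/5, -36/5); (2, -12) → (-302/25, 36/25); (3, -6) → (-33/5, -6/5)
T5 rotate counter-clockwise with cos θ = -4/5, sin θ = -3/5: (52/5, -36/5) → (-316/25, -12/25); (-302/25, 36/25) → (1316/125, 762/125); (-33/5, -6/5) → (114/25, 123/25)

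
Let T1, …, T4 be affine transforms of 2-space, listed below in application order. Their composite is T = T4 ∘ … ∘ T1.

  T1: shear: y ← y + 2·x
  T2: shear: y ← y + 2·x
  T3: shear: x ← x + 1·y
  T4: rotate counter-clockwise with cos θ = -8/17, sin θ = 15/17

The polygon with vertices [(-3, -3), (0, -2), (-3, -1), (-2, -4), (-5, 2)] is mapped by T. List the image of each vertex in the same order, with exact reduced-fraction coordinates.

T1 shear: y ← y + 2·x: (-3, -3) → (-3, -9); (0, -2) → (0, -2); (-3, -1) → (-3, -7); (-2, -4) → (-2, -8); (-5, 2) → (-5, -8)
T2 shear: y ← y + 2·x: (-3, -9) → (-3, -15); (0, -2) → (0, -2); (-3, -7) → (-3, -13); (-2, -8) → (-2, -12); (-5, -8) → (-5, -18)
T3 shear: x ← x + 1·y: (-3, -15) → (-18, -15); (0, -2) → (-2, -2); (-3, -13) → (-16, -13); (-2, -12) → (-14, -12); (-5, -18) → (-23, -18)
T4 rotate counter-clockwise with cos θ = -8/17, sin θ = 15/17: (-18, -15) → (369/17, -150/17); (-2, -2) → (46/17, -14/17); (-16, -13) → (19, -8); (-14, -12) → (292/17, -114/17); (-23, -18) → (454/17, -201/17)

image vertices: (369/17, -150/17), (46/17, -14/17), (19, -8), (292/17, -114/17), (454/17, -201/17)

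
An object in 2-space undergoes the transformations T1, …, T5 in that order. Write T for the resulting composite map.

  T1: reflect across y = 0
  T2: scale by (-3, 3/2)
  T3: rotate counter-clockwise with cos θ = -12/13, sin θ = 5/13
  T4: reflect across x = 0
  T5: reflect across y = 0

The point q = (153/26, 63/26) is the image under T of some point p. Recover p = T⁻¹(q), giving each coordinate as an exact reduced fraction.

T1 = [1 0 0; 0 -1 0; 0 0 1]
T2·T1 = [-3 0 0; 0 -3/2 0; 0 0 1]
T3·…·T1 = [36/13 15/26 0; -15/13 18/13 0; 0 0 1]
T4·…·T1 = [-36/13 -15/26 0; -15/13 18/13 0; 0 0 1]
T5·…·T1 = [-36/13 -15/26 0; 15/13 -18/13 0; 0 0 1]
det M = 9/2; M⁻¹ = [-4/13 5/39 0; -10/39 -8/13 0; 0 0 1]
M⁻¹ · (153/26, 63/26)ᵀ = (-3/2, -3)ᵀ

p = (-3/2, -3)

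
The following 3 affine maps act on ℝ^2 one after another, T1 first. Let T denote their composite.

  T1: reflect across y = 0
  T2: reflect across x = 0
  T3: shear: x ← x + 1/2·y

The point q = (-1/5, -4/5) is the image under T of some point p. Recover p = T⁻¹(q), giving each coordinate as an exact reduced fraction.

p = (-1/5, 4/5)

T1 = [1 0 0; 0 -1 0; 0 0 1]
T2·T1 = [-1 0 0; 0 -1 0; 0 0 1]
T3·…·T1 = [-1 -1/2 0; 0 -1 0; 0 0 1]
det M = 1; M⁻¹ = [-1 1/2 0; 0 -1 0; 0 0 1]
M⁻¹ · (-1/5, -4/5)ᵀ = (-1/5, 4/5)ᵀ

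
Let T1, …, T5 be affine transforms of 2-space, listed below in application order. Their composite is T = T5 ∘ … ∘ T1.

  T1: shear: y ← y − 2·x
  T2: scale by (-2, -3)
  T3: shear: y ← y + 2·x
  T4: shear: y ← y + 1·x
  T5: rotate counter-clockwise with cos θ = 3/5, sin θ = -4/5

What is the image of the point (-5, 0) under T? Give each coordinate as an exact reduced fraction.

T(p) = (6, -8)

T1 shear: y ← y − 2·x: (-5, 0) → (-5, 10)
T2 scale by (-2, -3): (-5, 10) → (10, -30)
T3 shear: y ← y + 2·x: (10, -30) → (10, -10)
T4 shear: y ← y + 1·x: (10, -10) → (10, 0)
T5 rotate counter-clockwise with cos θ = 3/5, sin θ = -4/5: (10, 0) → (6, -8)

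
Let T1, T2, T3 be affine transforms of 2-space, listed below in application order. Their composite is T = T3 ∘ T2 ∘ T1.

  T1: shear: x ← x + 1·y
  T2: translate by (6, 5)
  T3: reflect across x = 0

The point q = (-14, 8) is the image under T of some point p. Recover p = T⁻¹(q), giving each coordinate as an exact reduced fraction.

p = (5, 3)

T1 = [1 1 0; 0 1 0; 0 0 1]
T2·T1 = [1 1 6; 0 1 5; 0 0 1]
T3·…·T1 = [-1 -1 -6; 0 1 5; 0 0 1]
det M = -1; M⁻¹ = [-1 -1 -1; 0 1 -5; 0 0 1]
M⁻¹ · (-14, 8)ᵀ = (5, 3)ᵀ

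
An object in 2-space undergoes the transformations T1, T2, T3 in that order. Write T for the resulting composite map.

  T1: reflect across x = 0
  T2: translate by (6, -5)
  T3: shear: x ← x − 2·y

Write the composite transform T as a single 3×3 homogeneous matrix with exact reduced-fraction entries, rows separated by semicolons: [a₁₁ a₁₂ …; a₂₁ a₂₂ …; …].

T = [-1 -2 16; 0 1 -5; 0 0 1]

T1 = [-1 0 0; 0 1 0; 0 0 1]
T2·T1 = [-1 0 6; 0 1 -5; 0 0 1]
T3·…·T1 = [-1 -2 16; 0 1 -5; 0 0 1]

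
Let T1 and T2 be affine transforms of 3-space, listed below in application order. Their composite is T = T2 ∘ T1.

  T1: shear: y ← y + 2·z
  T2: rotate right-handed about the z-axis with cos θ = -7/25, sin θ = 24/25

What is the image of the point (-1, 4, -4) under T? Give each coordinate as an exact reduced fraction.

T(p) = (103/25, 4/25, -4)

T1 shear: y ← y + 2·z: (-1, 4, -4) → (-1, -4, -4)
T2 rotate right-handed about the z-axis with cos θ = -7/25, sin θ = 24/25: (-1, -4, -4) → (103/25, 4/25, -4)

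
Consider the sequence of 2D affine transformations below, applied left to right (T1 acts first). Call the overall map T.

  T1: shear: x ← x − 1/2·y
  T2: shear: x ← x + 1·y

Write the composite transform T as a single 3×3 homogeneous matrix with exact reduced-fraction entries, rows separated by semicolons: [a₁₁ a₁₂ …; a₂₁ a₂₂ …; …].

T = [1 1/2 0; 0 1 0; 0 0 1]

T1 = [1 -1/2 0; 0 1 0; 0 0 1]
T2·T1 = [1 1/2 0; 0 1 0; 0 0 1]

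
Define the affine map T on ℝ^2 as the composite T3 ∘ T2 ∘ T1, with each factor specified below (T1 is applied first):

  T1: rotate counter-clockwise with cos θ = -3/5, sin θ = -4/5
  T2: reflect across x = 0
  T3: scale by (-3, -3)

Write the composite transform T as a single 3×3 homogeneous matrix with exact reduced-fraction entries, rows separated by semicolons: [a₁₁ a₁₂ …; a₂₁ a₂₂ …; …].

T1 = [-3/5 4/5 0; -4/5 -3/5 0; 0 0 1]
T2·T1 = [3/5 -4/5 0; -4/5 -3/5 0; 0 0 1]
T3·…·T1 = [-9/5 12/5 0; 12/5 9/5 0; 0 0 1]

T = [-9/5 12/5 0; 12/5 9/5 0; 0 0 1]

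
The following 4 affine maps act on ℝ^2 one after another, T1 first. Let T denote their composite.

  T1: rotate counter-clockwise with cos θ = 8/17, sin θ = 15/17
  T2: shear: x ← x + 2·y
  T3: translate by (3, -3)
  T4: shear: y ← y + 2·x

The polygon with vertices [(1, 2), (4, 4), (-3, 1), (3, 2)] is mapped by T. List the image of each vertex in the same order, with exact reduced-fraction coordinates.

image vertices: (91/17, 162/17), (207/17, 455/17), (-62/17, -212/17), (167/17, 344/17)

T1 rotate counter-clockwise with cos θ = 8/17, sin θ = 15/17: (1, 2) → (-22/17, 31/17); (4, 4) → (-28/17, 92/17); (-3, 1) → (-39/17, -37/17); (3, 2) → (-6/17, 61/17)
T2 shear: x ← x + 2·y: (-22/17, 31/17) → (40/17, 31/17); (-28/17, 92/17) → (156/17, 92/17); (-39/17, -37/17) → (-113/17, -37/17); (-6/17, 61/17) → (116/17, 61/17)
T3 translate by (3, -3): (40/17, 31/17) → (91/17, -20/17); (156/17, 92/17) → (207/17, 41/17); (-113/17, -37/17) → (-62/17, -88/17); (116/17, 61/17) → (167/17, 10/17)
T4 shear: y ← y + 2·x: (91/17, -20/17) → (91/17, 162/17); (207/17, 41/17) → (207/17, 455/17); (-62/17, -88/17) → (-62/17, -212/17); (167/17, 10/17) → (167/17, 344/17)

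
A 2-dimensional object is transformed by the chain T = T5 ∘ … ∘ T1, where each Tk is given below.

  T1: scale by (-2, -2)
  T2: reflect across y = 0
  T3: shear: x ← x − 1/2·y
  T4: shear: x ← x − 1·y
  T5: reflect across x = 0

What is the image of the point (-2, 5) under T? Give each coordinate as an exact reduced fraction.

T(p) = (11, 10)

T1 scale by (-2, -2): (-2, 5) → (4, -10)
T2 reflect across y = 0: (4, -10) → (4, 10)
T3 shear: x ← x − 1/2·y: (4, 10) → (-1, 10)
T4 shear: x ← x − 1·y: (-1, 10) → (-11, 10)
T5 reflect across x = 0: (-11, 10) → (11, 10)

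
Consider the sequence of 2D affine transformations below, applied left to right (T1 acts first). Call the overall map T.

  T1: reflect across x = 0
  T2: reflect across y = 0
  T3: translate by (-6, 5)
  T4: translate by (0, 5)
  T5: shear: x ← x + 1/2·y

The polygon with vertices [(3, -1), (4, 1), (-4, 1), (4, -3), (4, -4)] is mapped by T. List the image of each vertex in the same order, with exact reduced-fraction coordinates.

image vertices: (-7/2, 11), (-11/2, 9), (5/2, 9), (-7/2, 13), (-3, 14)

T1 reflect across x = 0: (3, -1) → (-3, -1); (4, 1) → (-4, 1); (-4, 1) → (4, 1); (4, -3) → (-4, -3); (4, -4) → (-4, -4)
T2 reflect across y = 0: (-3, -1) → (-3, 1); (-4, 1) → (-4, -1); (4, 1) → (4, -1); (-4, -3) → (-4, 3); (-4, -4) → (-4, 4)
T3 translate by (-6, 5): (-3, 1) → (-9, 6); (-4, -1) → (-10, 4); (4, -1) → (-2, 4); (-4, 3) → (-10, 8); (-4, 4) → (-10, 9)
T4 translate by (0, 5): (-9, 6) → (-9, 11); (-10, 4) → (-10, 9); (-2, 4) → (-2, 9); (-10, 8) → (-10, 13); (-10, 9) → (-10, 14)
T5 shear: x ← x + 1/2·y: (-9, 11) → (-7/2, 11); (-10, 9) → (-11/2, 9); (-2, 9) → (5/2, 9); (-10, 13) → (-7/2, 13); (-10, 14) → (-3, 14)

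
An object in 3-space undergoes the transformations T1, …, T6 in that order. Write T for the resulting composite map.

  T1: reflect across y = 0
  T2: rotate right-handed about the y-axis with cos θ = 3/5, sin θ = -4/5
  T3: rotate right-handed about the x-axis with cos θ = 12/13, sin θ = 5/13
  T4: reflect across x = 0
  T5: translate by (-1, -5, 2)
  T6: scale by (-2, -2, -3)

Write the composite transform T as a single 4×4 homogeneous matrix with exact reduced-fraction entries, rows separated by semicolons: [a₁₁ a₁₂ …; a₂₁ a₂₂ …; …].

T = [6/5 0 -8/5 2; 8/13 24/13 6/13 10; -144/65 15/13 -108/65 -6; 0 0 0 1]

T1 = [1 0 0 0; 0 -1 0 0; 0 0 1 0; 0 0 0 1]
T2·T1 = [3/5 0 -4/5 0; 0 -1 0 0; 4/5 0 3/5 0; 0 0 0 1]
T3·…·T1 = [3/5 0 -4/5 0; -4/13 -12/13 -3/13 0; 48/65 -5/13 36/65 0; 0 0 0 1]
T4·…·T1 = [-3/5 0 4/5 0; -4/13 -12/13 -3/13 0; 48/65 -5/13 36/65 0; 0 0 0 1]
T5·…·T1 = [-3/5 0 4/5 -1; -4/13 -12/13 -3/13 -5; 48/65 -5/13 36/65 2; 0 0 0 1]
T6·…·T1 = [6/5 0 -8/5 2; 8/13 24/13 6/13 10; -144/65 15/13 -108/65 -6; 0 0 0 1]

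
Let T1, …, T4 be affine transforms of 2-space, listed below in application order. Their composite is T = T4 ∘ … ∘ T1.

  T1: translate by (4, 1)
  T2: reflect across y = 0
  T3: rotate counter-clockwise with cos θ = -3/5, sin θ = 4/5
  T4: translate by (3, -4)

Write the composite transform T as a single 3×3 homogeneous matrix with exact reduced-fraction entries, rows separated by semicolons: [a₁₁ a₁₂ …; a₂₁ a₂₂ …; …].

T = [-3/5 4/5 7/5; 4/5 3/5 -1/5; 0 0 1]

T1 = [1 0 4; 0 1 1; 0 0 1]
T2·T1 = [1 0 4; 0 -1 -1; 0 0 1]
T3·…·T1 = [-3/5 4/5 -8/5; 4/5 3/5 19/5; 0 0 1]
T4·…·T1 = [-3/5 4/5 7/5; 4/5 3/5 -1/5; 0 0 1]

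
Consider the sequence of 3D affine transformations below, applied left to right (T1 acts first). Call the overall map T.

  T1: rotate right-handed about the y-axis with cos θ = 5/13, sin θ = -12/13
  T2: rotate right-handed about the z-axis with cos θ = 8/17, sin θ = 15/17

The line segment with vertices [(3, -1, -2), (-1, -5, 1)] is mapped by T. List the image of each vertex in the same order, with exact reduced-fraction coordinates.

image vertices: (39/17, 37/17, 2), (839/221, -775/221, -7/13)

T1 rotate right-handed about the y-axis with cos θ = 5/13, sin θ = -12/13: (3, -1, -2) → (3, -1, 2); (-1, -5, 1) → (-17/13, -5, -7/13)
T2 rotate right-handed about the z-axis with cos θ = 8/17, sin θ = 15/17: (3, -1, 2) → (39/17, 37/17, 2); (-17/13, -5, -7/13) → (839/221, -775/221, -7/13)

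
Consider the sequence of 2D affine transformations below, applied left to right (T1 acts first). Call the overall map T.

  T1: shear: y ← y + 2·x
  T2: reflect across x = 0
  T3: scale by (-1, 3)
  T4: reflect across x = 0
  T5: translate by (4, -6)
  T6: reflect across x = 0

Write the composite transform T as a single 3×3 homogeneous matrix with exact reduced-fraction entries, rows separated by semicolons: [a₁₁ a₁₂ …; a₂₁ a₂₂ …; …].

T = [1 0 -4; 6 3 -6; 0 0 1]

T1 = [1 0 0; 2 1 0; 0 0 1]
T2·T1 = [-1 0 0; 2 1 0; 0 0 1]
T3·…·T1 = [1 0 0; 6 3 0; 0 0 1]
T4·…·T1 = [-1 0 0; 6 3 0; 0 0 1]
T5·…·T1 = [-1 0 4; 6 3 -6; 0 0 1]
T6·…·T1 = [1 0 -4; 6 3 -6; 0 0 1]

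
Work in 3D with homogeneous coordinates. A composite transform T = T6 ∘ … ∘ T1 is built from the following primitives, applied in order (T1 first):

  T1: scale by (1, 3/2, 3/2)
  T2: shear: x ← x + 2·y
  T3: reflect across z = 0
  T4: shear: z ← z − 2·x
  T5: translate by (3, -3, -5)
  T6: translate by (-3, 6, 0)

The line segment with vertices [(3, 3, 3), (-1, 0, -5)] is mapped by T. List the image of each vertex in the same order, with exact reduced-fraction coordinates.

T1 scale by (1, 3/2, 3/2): (3, 3, 3) → (3, 9/2, 9/2); (-1, 0, -5) → (-1, 0, -15/2)
T2 shear: x ← x + 2·y: (3, 9/2, 9/2) → (12, 9/2, 9/2); (-1, 0, -15/2) → (-1, 0, -15/2)
T3 reflect across z = 0: (12, 9/2, 9/2) → (12, 9/2, -9/2); (-1, 0, -15/2) → (-1, 0, 15/2)
T4 shear: z ← z − 2·x: (12, 9/2, -9/2) → (12, 9/2, -57/2); (-1, 0, 15/2) → (-1, 0, 19/2)
T5 translate by (3, -3, -5): (12, 9/2, -57/2) → (15, 3/2, -67/2); (-1, 0, 19/2) → (2, -3, 9/2)
T6 translate by (-3, 6, 0): (15, 3/2, -67/2) → (12, 15/2, -67/2); (2, -3, 9/2) → (-1, 3, 9/2)

image vertices: (12, 15/2, -67/2), (-1, 3, 9/2)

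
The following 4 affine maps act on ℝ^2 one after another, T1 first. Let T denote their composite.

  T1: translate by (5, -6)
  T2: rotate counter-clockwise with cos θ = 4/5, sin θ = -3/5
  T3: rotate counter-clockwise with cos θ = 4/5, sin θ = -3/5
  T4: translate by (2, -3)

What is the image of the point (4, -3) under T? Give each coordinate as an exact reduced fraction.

T1 translate by (5, -6): (4, -3) → (9, -9)
T2 rotate counter-clockwise with cos θ = 4/5, sin θ = -3/5: (9, -9) → (9/5, -63/5)
T3 rotate counter-clockwise with cos θ = 4/5, sin θ = -3/5: (9/5, -63/5) → (-153/25, -279/25)
T4 translate by (2, -3): (-153/25, -279/25) → (-103/25, -354/25)

T(p) = (-103/25, -354/25)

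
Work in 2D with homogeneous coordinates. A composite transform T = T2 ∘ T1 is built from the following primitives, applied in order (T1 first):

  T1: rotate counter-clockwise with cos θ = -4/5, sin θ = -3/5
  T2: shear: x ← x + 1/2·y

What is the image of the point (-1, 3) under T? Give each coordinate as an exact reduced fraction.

T1 rotate counter-clockwise with cos θ = -4/5, sin θ = -3/5: (-1, 3) → (13/5, -9/5)
T2 shear: x ← x + 1/2·y: (13/5, -9/5) → (17/10, -9/5)

T(p) = (17/10, -9/5)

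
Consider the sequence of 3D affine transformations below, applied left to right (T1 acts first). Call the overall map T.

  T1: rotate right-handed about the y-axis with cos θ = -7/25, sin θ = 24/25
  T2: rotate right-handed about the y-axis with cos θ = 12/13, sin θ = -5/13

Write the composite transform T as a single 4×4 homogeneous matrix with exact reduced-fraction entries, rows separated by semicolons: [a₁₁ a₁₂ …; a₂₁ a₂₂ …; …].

T1 = [-7/25 0 24/25 0; 0 1 0 0; -24/25 0 -7/25 0; 0 0 0 1]
T2·T1 = [36/325 0 323/325 0; 0 1 0 0; -323/325 0 36/325 0; 0 0 0 1]

T = [36/325 0 323/325 0; 0 1 0 0; -323/325 0 36/325 0; 0 0 0 1]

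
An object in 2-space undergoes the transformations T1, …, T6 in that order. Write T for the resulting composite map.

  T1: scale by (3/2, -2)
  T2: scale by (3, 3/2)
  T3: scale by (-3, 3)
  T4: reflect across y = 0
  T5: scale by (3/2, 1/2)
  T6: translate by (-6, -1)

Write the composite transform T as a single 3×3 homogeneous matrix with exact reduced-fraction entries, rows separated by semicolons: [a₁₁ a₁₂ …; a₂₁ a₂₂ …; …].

T = [-81/4 0 -6; 0 9/2 -1; 0 0 1]

T1 = [3/2 0 0; 0 -2 0; 0 0 1]
T2·T1 = [9/2 0 0; 0 -3 0; 0 0 1]
T3·…·T1 = [-27/2 0 0; 0 -9 0; 0 0 1]
T4·…·T1 = [-27/2 0 0; 0 9 0; 0 0 1]
T5·…·T1 = [-81/4 0 0; 0 9/2 0; 0 0 1]
T6·…·T1 = [-81/4 0 -6; 0 9/2 -1; 0 0 1]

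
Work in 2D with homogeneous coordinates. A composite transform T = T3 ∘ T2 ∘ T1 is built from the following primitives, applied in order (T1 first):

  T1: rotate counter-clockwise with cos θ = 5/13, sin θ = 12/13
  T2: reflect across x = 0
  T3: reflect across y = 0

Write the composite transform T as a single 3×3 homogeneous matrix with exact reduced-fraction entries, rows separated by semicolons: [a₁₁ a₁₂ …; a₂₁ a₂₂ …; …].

T = [-5/13 12/13 0; -12/13 -5/13 0; 0 0 1]

T1 = [5/13 -12/13 0; 12/13 5/13 0; 0 0 1]
T2·T1 = [-5/13 12/13 0; 12/13 5/13 0; 0 0 1]
T3·…·T1 = [-5/13 12/13 0; -12/13 -5/13 0; 0 0 1]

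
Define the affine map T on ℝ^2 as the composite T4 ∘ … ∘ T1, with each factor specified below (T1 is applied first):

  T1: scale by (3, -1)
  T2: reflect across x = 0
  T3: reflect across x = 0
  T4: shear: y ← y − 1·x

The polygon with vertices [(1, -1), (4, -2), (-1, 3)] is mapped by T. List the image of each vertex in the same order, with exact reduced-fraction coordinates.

image vertices: (3, -2), (12, -10), (-3, 0)

T1 scale by (3, -1): (1, -1) → (3, 1); (4, -2) → (12, 2); (-1, 3) → (-3, -3)
T2 reflect across x = 0: (3, 1) → (-3, 1); (12, 2) → (-12, 2); (-3, -3) → (3, -3)
T3 reflect across x = 0: (-3, 1) → (3, 1); (-12, 2) → (12, 2); (3, -3) → (-3, -3)
T4 shear: y ← y − 1·x: (3, 1) → (3, -2); (12, 2) → (12, -10); (-3, -3) → (-3, 0)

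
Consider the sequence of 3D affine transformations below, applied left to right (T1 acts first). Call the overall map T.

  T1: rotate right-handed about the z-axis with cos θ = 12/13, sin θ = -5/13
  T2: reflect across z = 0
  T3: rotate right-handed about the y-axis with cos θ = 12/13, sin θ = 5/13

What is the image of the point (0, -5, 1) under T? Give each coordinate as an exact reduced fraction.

T(p) = (-365/169, -60/13, -31/169)

T1 rotate right-handed about the z-axis with cos θ = 12/13, sin θ = -5/13: (0, -5, 1) → (-25/13, -60/13, 1)
T2 reflect across z = 0: (-25/13, -60/13, 1) → (-25/13, -60/13, -1)
T3 rotate right-handed about the y-axis with cos θ = 12/13, sin θ = 5/13: (-25/13, -60/13, -1) → (-365/169, -60/13, -31/169)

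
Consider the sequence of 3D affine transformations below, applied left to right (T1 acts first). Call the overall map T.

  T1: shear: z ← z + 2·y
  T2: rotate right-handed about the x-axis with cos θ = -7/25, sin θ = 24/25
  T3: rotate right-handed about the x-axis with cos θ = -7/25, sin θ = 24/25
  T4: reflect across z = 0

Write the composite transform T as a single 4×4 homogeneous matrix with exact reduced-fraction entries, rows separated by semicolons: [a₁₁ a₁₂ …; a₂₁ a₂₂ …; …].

T1 = [1 0 0 0; 0 1 0 0; 0 2 1 0; 0 0 0 1]
T2·T1 = [1 0 0 0; 0 -11/5 -24/25 0; 0 2/5 -7/25 0; 0 0 0 1]
T3·…·T1 = [1 0 0 0; 0 29/125 336/625 0; 0 -278/125 -527/625 0; 0 0 0 1]
T4·…·T1 = [1 0 0 0; 0 29/125 336/625 0; 0 278/125 527/625 0; 0 0 0 1]

T = [1 0 0 0; 0 29/125 336/625 0; 0 278/125 527/625 0; 0 0 0 1]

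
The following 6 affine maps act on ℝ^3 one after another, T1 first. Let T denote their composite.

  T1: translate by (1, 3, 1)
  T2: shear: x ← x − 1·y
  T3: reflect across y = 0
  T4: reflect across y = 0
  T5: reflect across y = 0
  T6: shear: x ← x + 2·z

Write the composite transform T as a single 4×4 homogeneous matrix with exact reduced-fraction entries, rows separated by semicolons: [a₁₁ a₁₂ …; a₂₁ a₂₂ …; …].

T1 = [1 0 0 1; 0 1 0 3; 0 0 1 1; 0 0 0 1]
T2·T1 = [1 -1 0 -2; 0 1 0 3; 0 0 1 1; 0 0 0 1]
T3·…·T1 = [1 -1 0 -2; 0 -1 0 -3; 0 0 1 1; 0 0 0 1]
T4·…·T1 = [1 -1 0 -2; 0 1 0 3; 0 0 1 1; 0 0 0 1]
T5·…·T1 = [1 -1 0 -2; 0 -1 0 -3; 0 0 1 1; 0 0 0 1]
T6·…·T1 = [1 -1 2 0; 0 -1 0 -3; 0 0 1 1; 0 0 0 1]

T = [1 -1 2 0; 0 -1 0 -3; 0 0 1 1; 0 0 0 1]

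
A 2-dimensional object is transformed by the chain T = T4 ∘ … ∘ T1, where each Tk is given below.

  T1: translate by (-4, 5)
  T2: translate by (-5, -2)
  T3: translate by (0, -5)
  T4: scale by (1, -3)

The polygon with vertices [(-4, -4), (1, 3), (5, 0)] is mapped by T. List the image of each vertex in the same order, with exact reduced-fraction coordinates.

T1 translate by (-4, 5): (-4, -4) → (-8, 1); (1, 3) → (-3, 8); (5, 0) → (1, 5)
T2 translate by (-5, -2): (-8, 1) → (-13, -1); (-3, 8) → (-8, 6); (1, 5) → (-4, 3)
T3 translate by (0, -5): (-13, -1) → (-13, -6); (-8, 6) → (-8, 1); (-4, 3) → (-4, -2)
T4 scale by (1, -3): (-13, -6) → (-13, 18); (-8, 1) → (-8, -3); (-4, -2) → (-4, 6)

image vertices: (-13, 18), (-8, -3), (-4, 6)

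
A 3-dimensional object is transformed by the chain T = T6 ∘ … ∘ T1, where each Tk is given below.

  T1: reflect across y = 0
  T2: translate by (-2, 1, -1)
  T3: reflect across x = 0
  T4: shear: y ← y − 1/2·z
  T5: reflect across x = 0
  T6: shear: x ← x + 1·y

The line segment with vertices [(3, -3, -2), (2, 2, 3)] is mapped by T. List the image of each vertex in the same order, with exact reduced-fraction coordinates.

T1 reflect across y = 0: (3, -3, -2) → (3, 3, -2); (2, 2, 3) → (2, -2, 3)
T2 translate by (-2, 1, -1): (3, 3, -2) → (1, 4, -3); (2, -2, 3) → (0, -1, 2)
T3 reflect across x = 0: (1, 4, -3) → (-1, 4, -3); (0, -1, 2) → (0, -1, 2)
T4 shear: y ← y − 1/2·z: (-1, 4, -3) → (-1, 11/2, -3); (0, -1, 2) → (0, -2, 2)
T5 reflect across x = 0: (-1, 11/2, -3) → (1, 11/2, -3); (0, -2, 2) → (0, -2, 2)
T6 shear: x ← x + 1·y: (1, 11/2, -3) → (13/2, 11/2, -3); (0, -2, 2) → (-2, -2, 2)

image vertices: (13/2, 11/2, -3), (-2, -2, 2)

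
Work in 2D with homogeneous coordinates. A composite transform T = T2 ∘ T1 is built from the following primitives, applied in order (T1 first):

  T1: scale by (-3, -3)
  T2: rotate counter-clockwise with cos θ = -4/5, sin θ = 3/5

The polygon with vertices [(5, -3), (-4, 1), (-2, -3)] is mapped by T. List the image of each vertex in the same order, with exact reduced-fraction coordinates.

image vertices: (33/5, -81/5), (-39/5, 48/5), (-51/5, -18/5)

T1 scale by (-3, -3): (5, -3) → (-15, 9); (-4, 1) → (12, -3); (-2, -3) → (6, 9)
T2 rotate counter-clockwise with cos θ = -4/5, sin θ = 3/5: (-15, 9) → (33/5, -81/5); (12, -3) → (-39/5, 48/5); (6, 9) → (-51/5, -18/5)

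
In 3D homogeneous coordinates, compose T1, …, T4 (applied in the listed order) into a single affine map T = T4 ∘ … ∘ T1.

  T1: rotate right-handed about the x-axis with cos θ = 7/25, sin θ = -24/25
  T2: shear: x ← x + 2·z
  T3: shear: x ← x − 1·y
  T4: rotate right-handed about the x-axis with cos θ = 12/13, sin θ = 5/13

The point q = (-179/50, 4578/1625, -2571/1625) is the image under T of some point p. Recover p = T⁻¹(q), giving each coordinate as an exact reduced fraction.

p = (7/2, 3, 6/5)

T1 = [1 0 0 0; 0 7/25 24/25 0; 0 -24/25 7/25 0; 0 0 0 1]
T2·T1 = [1 -48/25 14/25 0; 0 7/25 24/25 0; 0 -24/25 7/25 0; 0 0 0 1]
T3·…·T1 = [1 -11/5 -2/5 0; 0 7/25 24/25 0; 0 -24/25 7/25 0; 0 0 0 1]
T4·…·T1 = [1 -11/5 -2/5 0; 0 204/325 253/325 0; 0 -253/325 204/325 0; 0 0 0 1]
det M = 1; M⁻¹ = [1 22/13 -19/13 0; 0 204/325 -253/325 0; 0 253/325 204/325 0; 0 0 0 1]
M⁻¹ · (-179/50, 4578/1625, -2571/1625)ᵀ = (7/2, 3, 6/5)ᵀ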